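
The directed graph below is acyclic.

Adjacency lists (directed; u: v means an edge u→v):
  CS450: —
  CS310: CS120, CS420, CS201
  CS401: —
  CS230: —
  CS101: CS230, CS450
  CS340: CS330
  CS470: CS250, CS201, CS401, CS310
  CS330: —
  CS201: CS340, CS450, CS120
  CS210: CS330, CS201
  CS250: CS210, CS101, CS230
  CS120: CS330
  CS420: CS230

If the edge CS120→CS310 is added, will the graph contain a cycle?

Yes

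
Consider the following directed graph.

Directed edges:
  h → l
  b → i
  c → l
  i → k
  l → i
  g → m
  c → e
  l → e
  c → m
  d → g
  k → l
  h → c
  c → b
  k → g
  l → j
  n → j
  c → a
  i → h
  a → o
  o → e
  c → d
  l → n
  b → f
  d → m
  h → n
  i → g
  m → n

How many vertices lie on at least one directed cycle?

6

A vertex is on a directed cycle iff it belongs to a strongly connected component of size ≥ 2 (or has a self-loop).
The vertices on cycles are {b, c, h, i, k, l} — 6 in total.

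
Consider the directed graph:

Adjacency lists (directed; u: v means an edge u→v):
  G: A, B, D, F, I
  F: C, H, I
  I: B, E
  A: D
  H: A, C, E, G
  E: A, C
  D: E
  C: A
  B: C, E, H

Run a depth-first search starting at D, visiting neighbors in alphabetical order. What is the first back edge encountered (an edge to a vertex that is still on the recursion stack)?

A→D

DFS from D (visiting neighbors in alphabetical order); mark gray on enter, black on exit:
D gray
  E gray
    A gray
      A→D: D is gray → back edge
First back edge: A → D.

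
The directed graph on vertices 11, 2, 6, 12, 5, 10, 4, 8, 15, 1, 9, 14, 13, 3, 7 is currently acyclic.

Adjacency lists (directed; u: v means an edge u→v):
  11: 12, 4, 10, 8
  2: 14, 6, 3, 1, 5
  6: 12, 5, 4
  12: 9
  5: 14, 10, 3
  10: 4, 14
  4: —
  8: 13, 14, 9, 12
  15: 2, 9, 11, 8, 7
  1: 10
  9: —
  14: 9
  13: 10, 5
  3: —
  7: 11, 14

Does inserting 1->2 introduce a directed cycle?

Yes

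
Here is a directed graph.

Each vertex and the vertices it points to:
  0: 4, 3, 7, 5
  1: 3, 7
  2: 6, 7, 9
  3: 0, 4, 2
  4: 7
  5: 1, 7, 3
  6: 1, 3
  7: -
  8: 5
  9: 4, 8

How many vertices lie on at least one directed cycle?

8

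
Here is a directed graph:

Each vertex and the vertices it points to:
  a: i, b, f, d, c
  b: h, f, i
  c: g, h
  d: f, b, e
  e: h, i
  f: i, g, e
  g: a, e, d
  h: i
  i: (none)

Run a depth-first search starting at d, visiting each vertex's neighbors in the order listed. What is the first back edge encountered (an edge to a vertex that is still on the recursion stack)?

DFS from d (visiting each vertex's neighbors in the order listed); mark gray on enter, black on exit:
d gray
  f gray
    i gray
    i black
    g gray
      a gray
        a→i: i black — skip
        b gray
          h gray
            h→i: i black — skip
          h black
          b→f: f is gray → back edge
First back edge: b → f.

b->f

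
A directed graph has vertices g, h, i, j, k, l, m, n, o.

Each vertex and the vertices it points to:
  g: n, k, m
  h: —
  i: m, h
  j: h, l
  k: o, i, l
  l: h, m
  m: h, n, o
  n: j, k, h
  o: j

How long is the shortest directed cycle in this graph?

4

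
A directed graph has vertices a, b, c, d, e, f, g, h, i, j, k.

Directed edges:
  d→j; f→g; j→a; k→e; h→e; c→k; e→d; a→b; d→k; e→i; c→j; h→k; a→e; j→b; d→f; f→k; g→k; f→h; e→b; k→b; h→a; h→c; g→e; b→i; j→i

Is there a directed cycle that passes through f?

f is on a cycle iff f can reach itself via ≥1 edge.
f → h → e → d → f — yes.

Yes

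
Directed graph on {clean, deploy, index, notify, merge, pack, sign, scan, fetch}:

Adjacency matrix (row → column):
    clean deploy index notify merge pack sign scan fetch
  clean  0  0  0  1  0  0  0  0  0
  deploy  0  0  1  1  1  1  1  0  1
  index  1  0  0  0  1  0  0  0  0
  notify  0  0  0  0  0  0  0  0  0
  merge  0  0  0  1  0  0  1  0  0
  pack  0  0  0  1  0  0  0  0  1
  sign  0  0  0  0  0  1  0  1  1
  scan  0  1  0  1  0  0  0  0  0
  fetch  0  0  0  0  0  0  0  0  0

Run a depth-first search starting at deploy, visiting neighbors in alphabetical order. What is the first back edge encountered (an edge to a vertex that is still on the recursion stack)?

scan→deploy

DFS from deploy (visiting neighbors in alphabetical order); mark gray on enter, black on exit:
deploy gray
  fetch gray
  fetch black
  index gray
    clean gray
      notify gray
      notify black
    clean black
    merge gray
      merge→notify: notify black — skip
      sign gray
        sign→fetch: fetch black — skip
        pack gray
          pack→fetch: fetch black — skip
          pack→notify: notify black — skip
        pack black
        scan gray
          scan→deploy: deploy is gray → back edge
First back edge: scan → deploy.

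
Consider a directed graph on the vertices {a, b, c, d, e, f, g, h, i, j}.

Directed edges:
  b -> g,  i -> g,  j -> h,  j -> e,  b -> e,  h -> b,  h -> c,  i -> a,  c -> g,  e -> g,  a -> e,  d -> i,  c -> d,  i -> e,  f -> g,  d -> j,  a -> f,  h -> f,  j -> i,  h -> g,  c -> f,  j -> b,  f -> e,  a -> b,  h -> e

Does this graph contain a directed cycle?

DFS with white/gray/black marking, starting from i:
i gray
  g gray
  g black
  a gray
    b gray
      e gray
        e→g: g black — skip
      e black
      b→g: g black — skip
    b black
    f gray
      f→g: g black — skip
      f→e: e black — skip
    f black
    a→e: e black — skip
  a black
  i→e: e black — skip
i black
c gray
  c→f: f black — skip
  d gray
    d→i: i black — skip
    j gray
      j→e: e black — skip
      j→i: i black — skip
      h gray
        h→f: f black — skip
        h→c: c is gray → back edge
Back edge found, so a cycle exists: c → d → j → h → c.

Yes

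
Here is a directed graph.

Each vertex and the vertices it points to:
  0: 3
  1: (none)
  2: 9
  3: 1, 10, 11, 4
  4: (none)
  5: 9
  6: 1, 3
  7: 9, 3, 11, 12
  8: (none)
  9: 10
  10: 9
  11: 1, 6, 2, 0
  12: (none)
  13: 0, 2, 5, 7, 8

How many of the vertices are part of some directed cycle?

A vertex is on a directed cycle iff it belongs to a strongly connected component of size ≥ 2 (or has a self-loop).
The vertices on cycles are {0, 3, 6, 9, 10, 11} — 6 in total.

6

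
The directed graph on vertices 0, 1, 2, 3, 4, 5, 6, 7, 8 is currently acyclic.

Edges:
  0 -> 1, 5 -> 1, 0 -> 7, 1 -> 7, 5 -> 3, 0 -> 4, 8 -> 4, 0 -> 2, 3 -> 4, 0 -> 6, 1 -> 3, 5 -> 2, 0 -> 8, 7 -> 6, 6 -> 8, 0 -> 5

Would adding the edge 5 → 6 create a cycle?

Adding 5→6 creates a cycle iff 6 can already reach 5.
Explore from 6: no path reaches 5. The graph stays acyclic.

No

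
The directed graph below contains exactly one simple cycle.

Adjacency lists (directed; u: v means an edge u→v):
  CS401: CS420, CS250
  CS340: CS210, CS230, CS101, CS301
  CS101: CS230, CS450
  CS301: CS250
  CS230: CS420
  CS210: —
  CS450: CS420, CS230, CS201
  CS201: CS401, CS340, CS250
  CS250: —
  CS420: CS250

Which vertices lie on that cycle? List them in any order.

CS101, CS201, CS340, CS450

DFS with gray/black marking from CS450:
CS450 gray
  CS420 gray
    CS250 gray
    CS250 black
  CS420 black
  CS230 gray
    CS230→CS420: CS420 black — skip
  CS230 black
  CS201 gray
    CS401 gray
      CS401→CS420: CS420 black — skip
      CS401→CS250: CS250 black — skip
    CS401 black
    CS340 gray
      CS210 gray
      CS210 black
      CS340→CS230: CS230 black — skip
      CS101 gray
        CS101→CS230: CS230 black — skip
        CS101→CS450: CS450 is gray → back edge
Back edge closes the cycle CS450 → CS201 → CS340 → CS101 → CS450; its vertices are {CS101, CS201, CS340, CS450}.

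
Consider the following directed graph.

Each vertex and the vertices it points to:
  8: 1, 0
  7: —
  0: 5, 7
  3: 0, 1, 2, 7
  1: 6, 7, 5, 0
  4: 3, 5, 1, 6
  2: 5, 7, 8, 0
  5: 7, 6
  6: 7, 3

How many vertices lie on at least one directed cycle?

7

A vertex is on a directed cycle iff it belongs to a strongly connected component of size ≥ 2 (or has a self-loop).
The vertices on cycles are {0, 1, 2, 3, 5, 6, 8} — 7 in total.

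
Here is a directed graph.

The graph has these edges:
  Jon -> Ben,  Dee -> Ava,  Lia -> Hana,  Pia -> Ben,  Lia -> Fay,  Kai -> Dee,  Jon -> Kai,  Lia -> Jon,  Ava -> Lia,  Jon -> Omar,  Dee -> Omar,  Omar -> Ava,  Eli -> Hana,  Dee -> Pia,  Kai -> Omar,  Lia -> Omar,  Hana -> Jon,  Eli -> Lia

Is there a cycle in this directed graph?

Yes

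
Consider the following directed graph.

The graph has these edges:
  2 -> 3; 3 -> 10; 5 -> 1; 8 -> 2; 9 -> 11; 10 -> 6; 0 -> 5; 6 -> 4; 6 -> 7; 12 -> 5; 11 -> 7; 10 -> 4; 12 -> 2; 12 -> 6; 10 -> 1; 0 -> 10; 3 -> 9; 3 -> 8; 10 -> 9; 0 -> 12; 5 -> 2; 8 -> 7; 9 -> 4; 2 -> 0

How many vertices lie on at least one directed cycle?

A vertex is on a directed cycle iff it belongs to a strongly connected component of size ≥ 2 (or has a self-loop).
The vertices on cycles are {0, 2, 3, 5, 8, 12} — 6 in total.

6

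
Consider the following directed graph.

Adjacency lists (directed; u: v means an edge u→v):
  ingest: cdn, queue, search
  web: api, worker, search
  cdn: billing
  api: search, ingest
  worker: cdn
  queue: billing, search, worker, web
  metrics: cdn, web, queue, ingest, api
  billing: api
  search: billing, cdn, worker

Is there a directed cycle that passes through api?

Yes

api is on a cycle iff api can reach itself via ≥1 edge.
api → search → billing → api — yes.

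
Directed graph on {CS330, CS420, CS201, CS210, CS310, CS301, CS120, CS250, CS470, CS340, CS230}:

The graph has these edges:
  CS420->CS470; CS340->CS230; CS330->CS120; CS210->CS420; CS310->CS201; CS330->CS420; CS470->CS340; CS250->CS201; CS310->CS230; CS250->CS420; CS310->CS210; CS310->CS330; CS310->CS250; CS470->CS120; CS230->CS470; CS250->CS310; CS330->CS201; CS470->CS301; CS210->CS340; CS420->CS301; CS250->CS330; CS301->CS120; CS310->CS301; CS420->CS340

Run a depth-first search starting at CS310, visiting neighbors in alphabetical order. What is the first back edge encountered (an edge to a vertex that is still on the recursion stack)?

CS470->CS340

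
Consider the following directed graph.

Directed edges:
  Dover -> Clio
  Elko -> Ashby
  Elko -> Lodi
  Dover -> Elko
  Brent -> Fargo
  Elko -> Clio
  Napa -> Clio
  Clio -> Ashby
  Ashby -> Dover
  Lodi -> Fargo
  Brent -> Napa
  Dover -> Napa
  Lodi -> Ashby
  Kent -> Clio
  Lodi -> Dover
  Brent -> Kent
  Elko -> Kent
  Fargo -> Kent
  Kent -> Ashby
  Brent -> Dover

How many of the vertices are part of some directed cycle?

8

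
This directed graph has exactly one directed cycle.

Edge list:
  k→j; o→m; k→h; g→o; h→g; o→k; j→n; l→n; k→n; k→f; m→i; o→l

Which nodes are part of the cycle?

DFS with gray/black marking from o:
o gray
  k gray
    n gray
    n black
    j gray
      j→n: n black — skip
    j black
    h gray
      g gray
        g→o: o is gray → back edge
Back edge closes the cycle o → k → h → g → o; its vertices are {g, h, k, o}.

g, h, k, o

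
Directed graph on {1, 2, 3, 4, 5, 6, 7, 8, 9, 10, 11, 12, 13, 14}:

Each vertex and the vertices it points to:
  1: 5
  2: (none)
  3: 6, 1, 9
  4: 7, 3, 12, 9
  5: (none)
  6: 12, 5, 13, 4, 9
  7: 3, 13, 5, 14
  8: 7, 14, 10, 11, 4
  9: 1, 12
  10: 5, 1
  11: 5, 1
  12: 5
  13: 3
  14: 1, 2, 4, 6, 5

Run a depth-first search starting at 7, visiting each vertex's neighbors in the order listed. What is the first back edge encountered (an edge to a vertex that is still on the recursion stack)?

DFS from 7 (visiting each vertex's neighbors in the order listed); mark gray on enter, black on exit:
7 gray
  3 gray
    6 gray
      12 gray
        5 gray
        5 black
      12 black
      6→5: 5 black — skip
      13 gray
        13→3: 3 is gray → back edge
First back edge: 13 → 3.

13→3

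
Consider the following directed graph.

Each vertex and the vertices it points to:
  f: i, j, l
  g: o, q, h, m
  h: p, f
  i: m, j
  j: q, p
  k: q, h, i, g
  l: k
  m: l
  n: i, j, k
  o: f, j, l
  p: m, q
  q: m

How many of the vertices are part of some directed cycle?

11

A vertex is on a directed cycle iff it belongs to a strongly connected component of size ≥ 2 (or has a self-loop).
The vertices on cycles are {f, g, h, i, j, k, l, m, o, p, q} — 11 in total.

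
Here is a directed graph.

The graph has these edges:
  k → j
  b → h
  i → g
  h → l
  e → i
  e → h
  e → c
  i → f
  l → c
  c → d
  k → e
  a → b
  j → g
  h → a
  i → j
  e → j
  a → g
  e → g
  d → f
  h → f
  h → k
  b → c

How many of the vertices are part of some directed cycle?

A vertex is on a directed cycle iff it belongs to a strongly connected component of size ≥ 2 (or has a self-loop).
The vertices on cycles are {a, b, e, h, k} — 5 in total.

5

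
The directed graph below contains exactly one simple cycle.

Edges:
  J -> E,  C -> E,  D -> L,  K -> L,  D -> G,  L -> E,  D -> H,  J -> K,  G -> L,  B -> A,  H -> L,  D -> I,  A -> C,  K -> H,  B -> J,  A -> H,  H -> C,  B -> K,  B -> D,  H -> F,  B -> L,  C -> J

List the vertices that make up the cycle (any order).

C, H, J, K

DFS with gray/black marking from J:
J gray
  K gray
    L gray
      E gray
      E black
    L black
    H gray
      C gray
        C→J: J is gray → back edge
Back edge closes the cycle J → K → H → C → J; its vertices are {C, H, J, K}.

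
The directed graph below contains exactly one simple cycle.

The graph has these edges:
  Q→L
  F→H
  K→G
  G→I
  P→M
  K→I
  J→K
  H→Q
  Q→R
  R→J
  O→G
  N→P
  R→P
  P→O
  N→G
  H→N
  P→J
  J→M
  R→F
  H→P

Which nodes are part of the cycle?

DFS with gray/black marking from H:
H gray
  Q gray
    R gray
      P gray
        M gray
        M black
        O gray
          G gray
            I gray
            I black
          G black
        O black
        J gray
          K gray
            K→G: G black — skip
            K→I: I black — skip
          K black
          J→M: M black — skip
        J black
      P black
      F gray
        F→H: H is gray → back edge
Back edge closes the cycle H → Q → R → F → H; its vertices are {F, H, Q, R}.

F, H, Q, R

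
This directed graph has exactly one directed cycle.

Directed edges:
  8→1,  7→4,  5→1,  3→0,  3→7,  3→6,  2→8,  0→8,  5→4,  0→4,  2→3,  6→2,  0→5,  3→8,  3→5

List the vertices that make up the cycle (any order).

DFS with gray/black marking from 3:
3 gray
  6 gray
    2 gray
      2→3: 3 is gray → back edge
Back edge closes the cycle 3 → 6 → 2 → 3; its vertices are {2, 3, 6}.

2, 3, 6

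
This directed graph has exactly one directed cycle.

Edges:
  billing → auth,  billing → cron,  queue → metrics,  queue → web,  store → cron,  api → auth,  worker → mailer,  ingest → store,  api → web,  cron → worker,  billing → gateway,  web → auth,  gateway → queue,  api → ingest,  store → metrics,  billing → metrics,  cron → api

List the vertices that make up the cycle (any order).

api, cron, store, ingest

DFS with gray/black marking from cron:
cron gray
  worker gray
    mailer gray
    mailer black
  worker black
  api gray
    ingest gray
      store gray
        metrics gray
        metrics black
        store→cron: cron is gray → back edge
Back edge closes the cycle cron → api → ingest → store → cron; its vertices are {api, cron, store, ingest}.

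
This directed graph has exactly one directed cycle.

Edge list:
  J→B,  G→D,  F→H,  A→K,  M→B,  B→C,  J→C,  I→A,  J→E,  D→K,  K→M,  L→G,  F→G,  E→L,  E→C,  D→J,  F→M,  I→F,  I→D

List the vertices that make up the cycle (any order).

D, E, G, J, L

DFS with gray/black marking from D:
D gray
  J gray
    E gray
      C gray
      C black
      L gray
        G gray
          G→D: D is gray → back edge
Back edge closes the cycle D → J → E → L → G → D; its vertices are {D, E, G, J, L}.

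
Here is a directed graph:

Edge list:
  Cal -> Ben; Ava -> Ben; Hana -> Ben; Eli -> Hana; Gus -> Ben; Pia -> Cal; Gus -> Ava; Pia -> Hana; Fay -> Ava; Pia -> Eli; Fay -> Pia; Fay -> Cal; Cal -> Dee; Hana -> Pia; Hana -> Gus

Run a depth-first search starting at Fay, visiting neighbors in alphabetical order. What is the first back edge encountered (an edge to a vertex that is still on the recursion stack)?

DFS from Fay (visiting neighbors in alphabetical order); mark gray on enter, black on exit:
Fay gray
  Ava gray
    Ben gray
    Ben black
  Ava black
  Cal gray
    Cal→Ben: Ben black — skip
    Dee gray
    Dee black
  Cal black
  Pia gray
    Pia→Cal: Cal black — skip
    Eli gray
      Hana gray
        Hana→Ben: Ben black — skip
        Gus gray
          Gus→Ava: Ava black — skip
          Gus→Ben: Ben black — skip
        Gus black
        Hana→Pia: Pia is gray → back edge
First back edge: Hana → Pia.

Hana→Pia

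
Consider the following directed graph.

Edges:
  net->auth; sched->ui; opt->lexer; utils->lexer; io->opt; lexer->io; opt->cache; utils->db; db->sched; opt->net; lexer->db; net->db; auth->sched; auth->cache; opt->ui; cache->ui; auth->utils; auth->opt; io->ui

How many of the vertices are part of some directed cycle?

6

A vertex is on a directed cycle iff it belongs to a strongly connected component of size ≥ 2 (or has a self-loop).
The vertices on cycles are {io, net, opt, auth, lexer, utils} — 6 in total.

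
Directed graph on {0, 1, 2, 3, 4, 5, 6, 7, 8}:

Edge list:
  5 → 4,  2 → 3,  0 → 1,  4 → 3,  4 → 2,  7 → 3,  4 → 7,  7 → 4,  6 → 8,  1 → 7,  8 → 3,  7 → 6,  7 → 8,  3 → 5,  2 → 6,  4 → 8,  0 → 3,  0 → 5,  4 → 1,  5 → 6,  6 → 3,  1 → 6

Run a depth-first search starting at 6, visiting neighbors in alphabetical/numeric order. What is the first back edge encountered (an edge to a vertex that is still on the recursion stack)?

1→6

DFS from 6 (visiting neighbors in alphabetical/numeric order); mark gray on enter, black on exit:
6 gray
  3 gray
    5 gray
      4 gray
        1 gray
          1→6: 6 is gray → back edge
First back edge: 1 → 6.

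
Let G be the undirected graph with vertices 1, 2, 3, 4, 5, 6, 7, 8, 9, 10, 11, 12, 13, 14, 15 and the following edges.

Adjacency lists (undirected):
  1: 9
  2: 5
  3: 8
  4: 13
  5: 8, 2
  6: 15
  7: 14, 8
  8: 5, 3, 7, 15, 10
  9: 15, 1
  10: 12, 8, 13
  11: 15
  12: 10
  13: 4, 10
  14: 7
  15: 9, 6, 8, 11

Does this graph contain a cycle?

No

DFS, tracking each vertex's parent; an edge to a visited non-parent vertex closes a cycle.
Start from 8:
visit 8 (parent –)
  visit 5 (parent 8)
    5–8: parent, skip
    visit 2 (parent 5)
      2–5: parent, skip
  visit 3 (parent 8)
    3–8: parent, skip
  visit 7 (parent 8)
    visit 14 (parent 7)
      14–7: parent, skip
    7–8: parent, skip
  visit 15 (parent 8)
    visit 9 (parent 15)
      9–15: parent, skip
      visit 1 (parent 9)
        1–9: parent, skip
    visit 6 (parent 15)
      6–15: parent, skip
    15–8: parent, skip
    visit 11 (parent 15)
      11–15: parent, skip
  visit 10 (parent 8)
    visit 12 (parent 10)
      12–10: parent, skip
    10–8: parent, skip
    visit 13 (parent 10)
      visit 4 (parent 13)
        4–13: parent, skip
      13–10: parent, skip
No non-parent visited neighbor found — the graph is a forest.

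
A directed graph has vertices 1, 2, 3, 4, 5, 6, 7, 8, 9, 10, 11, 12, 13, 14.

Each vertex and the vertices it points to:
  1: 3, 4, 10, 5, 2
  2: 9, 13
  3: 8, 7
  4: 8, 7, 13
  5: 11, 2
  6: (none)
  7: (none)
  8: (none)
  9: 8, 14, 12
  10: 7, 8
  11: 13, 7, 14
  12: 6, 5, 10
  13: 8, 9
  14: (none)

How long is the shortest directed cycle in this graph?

4

For each vertex v, BFS finds the shortest path from v back to v.
The shortest such closed walk is 2 → 9 → 12 → 5 → 2, length 4.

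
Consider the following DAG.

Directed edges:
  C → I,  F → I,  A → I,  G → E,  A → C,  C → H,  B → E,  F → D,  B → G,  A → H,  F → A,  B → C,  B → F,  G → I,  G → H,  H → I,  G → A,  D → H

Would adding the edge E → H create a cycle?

Adding E→H creates a cycle iff H can already reach E.
Explore from H: no path reaches E. The graph stays acyclic.

No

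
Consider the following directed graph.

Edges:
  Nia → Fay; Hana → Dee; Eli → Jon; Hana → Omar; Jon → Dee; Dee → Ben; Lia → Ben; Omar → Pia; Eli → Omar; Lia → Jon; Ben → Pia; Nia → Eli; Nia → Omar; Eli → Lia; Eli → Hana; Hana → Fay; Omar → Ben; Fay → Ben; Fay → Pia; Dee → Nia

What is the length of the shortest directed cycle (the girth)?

For each vertex v, BFS finds the shortest path from v back to v.
The shortest such closed walk is Nia → Eli → Hana → Dee → Nia, length 4.

4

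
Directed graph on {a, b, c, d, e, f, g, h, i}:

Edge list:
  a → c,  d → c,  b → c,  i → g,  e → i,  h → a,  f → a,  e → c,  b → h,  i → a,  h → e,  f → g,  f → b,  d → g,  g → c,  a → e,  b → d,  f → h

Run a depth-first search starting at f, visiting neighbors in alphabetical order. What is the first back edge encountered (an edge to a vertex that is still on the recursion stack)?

i->a

DFS from f (visiting neighbors in alphabetical order); mark gray on enter, black on exit:
f gray
  a gray
    c gray
    c black
    e gray
      e→c: c black — skip
      i gray
        i→a: a is gray → back edge
First back edge: i → a.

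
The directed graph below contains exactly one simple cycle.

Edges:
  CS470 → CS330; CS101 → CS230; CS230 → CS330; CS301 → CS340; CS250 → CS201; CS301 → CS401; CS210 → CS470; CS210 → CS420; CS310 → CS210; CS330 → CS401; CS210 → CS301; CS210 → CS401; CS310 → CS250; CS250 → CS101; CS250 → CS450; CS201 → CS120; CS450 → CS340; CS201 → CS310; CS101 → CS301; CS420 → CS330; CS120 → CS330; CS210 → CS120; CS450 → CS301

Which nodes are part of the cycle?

DFS with gray/black marking from CS310:
CS310 gray
  CS210 gray
    CS301 gray
      CS401 gray
      CS401 black
      CS340 gray
      CS340 black
    CS301 black
    CS120 gray
      CS330 gray
        CS330→CS401: CS401 black — skip
      CS330 black
    CS120 black
    CS210→CS401: CS401 black — skip
    CS470 gray
      CS470→CS330: CS330 black — skip
    CS470 black
    CS420 gray
      CS420→CS330: CS330 black — skip
    CS420 black
  CS210 black
  CS250 gray
    CS101 gray
      CS101→CS301: CS301 black — skip
      CS230 gray
        CS230→CS330: CS330 black — skip
      CS230 black
    CS101 black
    CS450 gray
      CS450→CS340: CS340 black — skip
      CS450→CS301: CS301 black — skip
    CS450 black
    CS201 gray
      CS201→CS120: CS120 black — skip
      CS201→CS310: CS310 is gray → back edge
Back edge closes the cycle CS310 → CS250 → CS201 → CS310; its vertices are {CS201, CS250, CS310}.

CS201, CS250, CS310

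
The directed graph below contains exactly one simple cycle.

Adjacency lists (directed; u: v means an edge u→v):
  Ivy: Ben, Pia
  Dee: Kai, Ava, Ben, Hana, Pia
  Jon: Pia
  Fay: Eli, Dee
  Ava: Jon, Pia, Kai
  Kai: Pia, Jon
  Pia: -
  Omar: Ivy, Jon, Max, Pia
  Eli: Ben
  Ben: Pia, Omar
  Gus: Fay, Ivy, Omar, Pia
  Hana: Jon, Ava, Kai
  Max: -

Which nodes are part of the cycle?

DFS with gray/black marking from Omar:
Omar gray
  Ivy gray
    Ben gray
      Pia gray
      Pia black
      Ben→Omar: Omar is gray → back edge
Back edge closes the cycle Omar → Ivy → Ben → Omar; its vertices are {Ben, Ivy, Omar}.

Ben, Ivy, Omar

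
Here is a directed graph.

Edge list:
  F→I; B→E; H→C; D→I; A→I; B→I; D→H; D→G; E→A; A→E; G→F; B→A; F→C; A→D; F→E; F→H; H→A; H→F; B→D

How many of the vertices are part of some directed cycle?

6

A vertex is on a directed cycle iff it belongs to a strongly connected component of size ≥ 2 (or has a self-loop).
The vertices on cycles are {A, D, E, F, G, H} — 6 in total.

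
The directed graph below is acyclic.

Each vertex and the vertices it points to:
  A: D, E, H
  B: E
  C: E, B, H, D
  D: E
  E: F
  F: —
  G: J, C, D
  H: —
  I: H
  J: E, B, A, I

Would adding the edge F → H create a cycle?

Adding F→H creates a cycle iff H can already reach F.
Explore from H: no path reaches F. The graph stays acyclic.

No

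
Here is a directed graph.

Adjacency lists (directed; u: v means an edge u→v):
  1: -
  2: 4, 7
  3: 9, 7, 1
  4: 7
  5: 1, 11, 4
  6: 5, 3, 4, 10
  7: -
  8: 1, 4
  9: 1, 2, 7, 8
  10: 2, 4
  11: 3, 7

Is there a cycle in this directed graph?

DFS with white/gray/black marking, starting from 8:
8 gray
  1 gray
  1 black
  4 gray
    7 gray
    7 black
  4 black
8 black
2 gray
  2→4: 4 black — skip
  2→7: 7 black — skip
2 black
3 gray
  9 gray
    9→1: 1 black — skip
    9→2: 2 black — skip
    9→7: 7 black — skip
    9→8: 8 black — skip
  9 black
  3→7: 7 black — skip
  3→1: 1 black — skip
3 black
5 gray
  5→1: 1 black — skip
  11 gray
    11→3: 3 black — skip
    11→7: 7 black — skip
  11 black
  5→4: 4 black — skip
5 black
6 gray
  6→5: 5 black — skip
  6→3: 3 black — skip
  6→4: 4 black — skip
  10 gray
    10→2: 2 black — skip
    10→4: 4 black — skip
  10 black
6 black
Every edge goes to a white or black vertex — no back edge, so the graph is acyclic.

No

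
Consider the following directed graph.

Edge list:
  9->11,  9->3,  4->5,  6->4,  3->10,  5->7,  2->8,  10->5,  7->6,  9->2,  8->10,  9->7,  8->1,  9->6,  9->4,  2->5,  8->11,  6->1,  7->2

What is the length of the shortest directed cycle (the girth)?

For each vertex v, BFS finds the shortest path from v back to v.
The shortest such closed walk is 2 → 5 → 7 → 2, length 3.

3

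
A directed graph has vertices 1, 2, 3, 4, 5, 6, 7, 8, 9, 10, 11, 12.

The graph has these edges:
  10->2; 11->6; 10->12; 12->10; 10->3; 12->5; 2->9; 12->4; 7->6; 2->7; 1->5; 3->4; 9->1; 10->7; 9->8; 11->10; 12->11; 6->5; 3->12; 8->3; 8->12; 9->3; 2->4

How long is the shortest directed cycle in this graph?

For each vertex v, BFS finds the shortest path from v back to v.
The shortest such closed walk is 12 → 10 → 12, length 2.

2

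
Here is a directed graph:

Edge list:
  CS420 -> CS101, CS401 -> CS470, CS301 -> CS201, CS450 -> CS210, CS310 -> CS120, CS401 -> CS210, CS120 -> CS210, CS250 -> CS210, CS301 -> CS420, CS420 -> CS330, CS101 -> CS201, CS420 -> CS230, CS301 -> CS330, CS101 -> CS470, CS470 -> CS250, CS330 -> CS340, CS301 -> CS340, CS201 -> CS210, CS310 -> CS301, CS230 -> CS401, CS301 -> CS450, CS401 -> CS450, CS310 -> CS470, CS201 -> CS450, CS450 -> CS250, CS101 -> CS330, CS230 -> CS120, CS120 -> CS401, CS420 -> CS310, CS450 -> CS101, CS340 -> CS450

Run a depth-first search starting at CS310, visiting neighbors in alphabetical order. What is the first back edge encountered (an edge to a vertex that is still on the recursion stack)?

CS201→CS450

DFS from CS310 (visiting neighbors in alphabetical order); mark gray on enter, black on exit:
CS310 gray
  CS120 gray
    CS210 gray
    CS210 black
    CS401 gray
      CS401→CS210: CS210 black — skip
      CS450 gray
        CS101 gray
          CS201 gray
            CS201→CS210: CS210 black — skip
            CS201→CS450: CS450 is gray → back edge
First back edge: CS201 → CS450.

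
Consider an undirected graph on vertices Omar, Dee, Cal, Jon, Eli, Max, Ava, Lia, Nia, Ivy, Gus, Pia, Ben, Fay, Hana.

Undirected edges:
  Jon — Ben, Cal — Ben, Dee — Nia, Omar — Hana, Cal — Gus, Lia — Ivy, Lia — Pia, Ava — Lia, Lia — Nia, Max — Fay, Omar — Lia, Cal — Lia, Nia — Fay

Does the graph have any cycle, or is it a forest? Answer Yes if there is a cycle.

No

DFS, tracking each vertex's parent; an edge to a visited non-parent vertex closes a cycle.
Start from Gus:
visit Gus (parent –)
  visit Cal (parent Gus)
    visit Ben (parent Cal)
      visit Jon (parent Ben)
        Jon–Ben: parent, skip
      Ben–Cal: parent, skip
    Cal–Gus: parent, skip
    visit Lia (parent Cal)
      visit Omar (parent Lia)
        visit Hana (parent Omar)
          Hana–Omar: parent, skip
        Omar–Lia: parent, skip
      visit Ivy (parent Lia)
        Ivy–Lia: parent, skip
      visit Pia (parent Lia)
        Pia–Lia: parent, skip
      visit Ava (parent Lia)
        Ava–Lia: parent, skip
      Lia–Cal: parent, skip
      visit Nia (parent Lia)
        visit Dee (parent Nia)
          Dee–Nia: parent, skip
        visit Fay (parent Nia)
          Fay–Nia: parent, skip
          visit Max (parent Fay)
            Max–Fay: parent, skip
        Nia–Lia: parent, skip
visit Eli (parent –)
No non-parent visited neighbor found — the graph is a forest.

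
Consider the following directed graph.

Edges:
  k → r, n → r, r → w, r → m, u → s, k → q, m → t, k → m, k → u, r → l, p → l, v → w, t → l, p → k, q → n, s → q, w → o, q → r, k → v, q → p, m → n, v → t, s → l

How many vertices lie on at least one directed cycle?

8

A vertex is on a directed cycle iff it belongs to a strongly connected component of size ≥ 2 (or has a self-loop).
The vertices on cycles are {k, m, n, p, q, r, s, u} — 8 in total.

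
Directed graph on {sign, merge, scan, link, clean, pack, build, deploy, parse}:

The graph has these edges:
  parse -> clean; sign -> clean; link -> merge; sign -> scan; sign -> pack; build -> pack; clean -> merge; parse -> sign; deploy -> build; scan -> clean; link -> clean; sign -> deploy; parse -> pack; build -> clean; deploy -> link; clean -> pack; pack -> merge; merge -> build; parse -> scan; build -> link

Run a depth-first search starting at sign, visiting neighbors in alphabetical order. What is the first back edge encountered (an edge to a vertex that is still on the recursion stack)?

DFS from sign (visiting neighbors in alphabetical order); mark gray on enter, black on exit:
sign gray
  clean gray
    merge gray
      build gray
        build→clean: clean is gray → back edge
First back edge: build → clean.

build->clean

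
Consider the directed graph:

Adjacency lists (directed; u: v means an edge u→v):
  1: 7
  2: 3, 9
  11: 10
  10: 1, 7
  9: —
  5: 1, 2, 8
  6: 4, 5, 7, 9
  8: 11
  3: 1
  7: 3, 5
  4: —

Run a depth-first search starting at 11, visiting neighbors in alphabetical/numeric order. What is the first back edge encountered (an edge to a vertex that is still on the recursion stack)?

3→1

DFS from 11 (visiting neighbors in alphabetical/numeric order); mark gray on enter, black on exit:
11 gray
  10 gray
    1 gray
      7 gray
        3 gray
          3→1: 1 is gray → back edge
First back edge: 3 → 1.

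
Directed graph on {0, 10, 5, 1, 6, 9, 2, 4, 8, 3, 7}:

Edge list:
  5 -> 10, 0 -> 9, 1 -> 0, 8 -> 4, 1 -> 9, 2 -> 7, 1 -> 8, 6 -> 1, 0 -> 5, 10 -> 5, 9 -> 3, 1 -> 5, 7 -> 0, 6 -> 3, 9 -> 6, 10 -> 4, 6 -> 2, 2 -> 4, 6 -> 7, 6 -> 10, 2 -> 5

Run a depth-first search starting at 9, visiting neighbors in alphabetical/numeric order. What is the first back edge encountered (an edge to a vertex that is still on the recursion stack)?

10→5

DFS from 9 (visiting neighbors in alphabetical/numeric order); mark gray on enter, black on exit:
9 gray
  3 gray
  3 black
  6 gray
    1 gray
      0 gray
        5 gray
          10 gray
            4 gray
            4 black
            10→5: 5 is gray → back edge
First back edge: 10 → 5.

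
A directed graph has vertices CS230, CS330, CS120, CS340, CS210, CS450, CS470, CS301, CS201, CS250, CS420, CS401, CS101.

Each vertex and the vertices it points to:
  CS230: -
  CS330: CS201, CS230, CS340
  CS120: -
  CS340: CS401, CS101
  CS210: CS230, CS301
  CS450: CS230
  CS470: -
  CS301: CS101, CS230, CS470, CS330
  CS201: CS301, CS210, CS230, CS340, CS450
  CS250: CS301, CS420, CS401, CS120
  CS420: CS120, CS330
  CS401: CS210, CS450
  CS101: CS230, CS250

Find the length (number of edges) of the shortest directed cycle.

3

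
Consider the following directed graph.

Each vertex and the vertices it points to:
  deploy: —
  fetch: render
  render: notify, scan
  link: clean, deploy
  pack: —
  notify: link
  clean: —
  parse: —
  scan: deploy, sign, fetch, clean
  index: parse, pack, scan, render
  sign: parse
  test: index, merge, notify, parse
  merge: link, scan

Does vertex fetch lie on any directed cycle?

Yes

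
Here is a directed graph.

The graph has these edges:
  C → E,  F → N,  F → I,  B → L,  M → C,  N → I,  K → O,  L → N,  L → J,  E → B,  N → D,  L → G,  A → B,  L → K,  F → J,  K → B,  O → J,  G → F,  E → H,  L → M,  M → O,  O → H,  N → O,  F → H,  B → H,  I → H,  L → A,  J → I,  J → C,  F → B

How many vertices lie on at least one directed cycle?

A vertex is on a directed cycle iff it belongs to a strongly connected component of size ≥ 2 (or has a self-loop).
The vertices on cycles are {A, B, C, E, F, G, J, K, L, M, N, O} — 12 in total.

12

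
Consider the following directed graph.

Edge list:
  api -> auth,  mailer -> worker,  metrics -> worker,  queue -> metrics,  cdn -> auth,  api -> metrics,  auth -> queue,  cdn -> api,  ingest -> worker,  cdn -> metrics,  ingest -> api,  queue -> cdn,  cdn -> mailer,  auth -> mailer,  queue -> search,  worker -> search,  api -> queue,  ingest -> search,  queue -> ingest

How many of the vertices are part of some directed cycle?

A vertex is on a directed cycle iff it belongs to a strongly connected component of size ≥ 2 (or has a self-loop).
The vertices on cycles are {api, cdn, auth, queue, ingest} — 5 in total.

5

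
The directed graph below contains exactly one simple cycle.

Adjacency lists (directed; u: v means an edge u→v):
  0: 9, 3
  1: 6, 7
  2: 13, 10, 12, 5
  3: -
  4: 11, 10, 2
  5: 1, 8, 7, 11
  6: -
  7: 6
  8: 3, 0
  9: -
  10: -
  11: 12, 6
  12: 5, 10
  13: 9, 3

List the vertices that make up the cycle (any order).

DFS with gray/black marking from 12:
12 gray
  5 gray
    1 gray
      6 gray
      6 black
      7 gray
        7→6: 6 black — skip
      7 black
    1 black
    8 gray
      3 gray
      3 black
      0 gray
        9 gray
        9 black
        0→3: 3 black — skip
      0 black
    8 black
    5→7: 7 black — skip
    11 gray
      11→12: 12 is gray → back edge
Back edge closes the cycle 12 → 5 → 11 → 12; its vertices are {5, 11, 12}.

5, 11, 12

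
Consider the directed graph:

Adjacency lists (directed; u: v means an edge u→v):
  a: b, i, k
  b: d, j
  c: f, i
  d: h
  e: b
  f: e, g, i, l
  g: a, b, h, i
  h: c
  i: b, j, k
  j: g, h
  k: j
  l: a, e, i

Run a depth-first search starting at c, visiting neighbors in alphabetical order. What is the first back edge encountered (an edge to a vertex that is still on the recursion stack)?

h→c

DFS from c (visiting neighbors in alphabetical order); mark gray on enter, black on exit:
c gray
  f gray
    e gray
      b gray
        d gray
          h gray
            h→c: c is gray → back edge
First back edge: h → c.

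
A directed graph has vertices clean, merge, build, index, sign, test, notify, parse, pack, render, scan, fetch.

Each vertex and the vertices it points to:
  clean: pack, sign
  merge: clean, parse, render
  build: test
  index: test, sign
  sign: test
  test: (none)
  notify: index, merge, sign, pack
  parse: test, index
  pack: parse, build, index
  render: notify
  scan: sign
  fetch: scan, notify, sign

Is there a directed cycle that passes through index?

No

index lies on a cycle iff there is a path from index back to itself.
Exploring from index, it never reaches itself; equivalently, its strongly connected component is a singleton.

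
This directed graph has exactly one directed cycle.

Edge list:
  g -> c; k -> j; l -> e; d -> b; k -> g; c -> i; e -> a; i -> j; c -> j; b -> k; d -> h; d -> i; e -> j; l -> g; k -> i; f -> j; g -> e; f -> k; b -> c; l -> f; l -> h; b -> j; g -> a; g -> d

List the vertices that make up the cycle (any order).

b, d, g, k

DFS with gray/black marking from g:
g gray
  d gray
    h gray
    h black
    i gray
      j gray
      j black
    i black
    b gray
      k gray
        k→j: j black — skip
        k→i: i black — skip
        k→g: g is gray → back edge
Back edge closes the cycle g → d → b → k → g; its vertices are {b, d, g, k}.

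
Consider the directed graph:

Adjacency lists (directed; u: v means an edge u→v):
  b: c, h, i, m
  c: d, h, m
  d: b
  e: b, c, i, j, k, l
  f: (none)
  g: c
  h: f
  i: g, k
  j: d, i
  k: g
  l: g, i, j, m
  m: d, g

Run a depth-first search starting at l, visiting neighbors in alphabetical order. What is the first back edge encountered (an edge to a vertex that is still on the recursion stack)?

b->c

DFS from l (visiting neighbors in alphabetical order); mark gray on enter, black on exit:
l gray
  g gray
    c gray
      d gray
        b gray
          b→c: c is gray → back edge
First back edge: b → c.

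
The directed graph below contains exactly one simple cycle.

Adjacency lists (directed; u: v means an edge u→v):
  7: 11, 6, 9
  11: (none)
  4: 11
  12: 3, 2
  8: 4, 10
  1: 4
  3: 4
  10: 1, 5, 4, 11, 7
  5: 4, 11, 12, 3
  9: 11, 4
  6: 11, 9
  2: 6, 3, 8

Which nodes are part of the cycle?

2, 5, 8, 10, 12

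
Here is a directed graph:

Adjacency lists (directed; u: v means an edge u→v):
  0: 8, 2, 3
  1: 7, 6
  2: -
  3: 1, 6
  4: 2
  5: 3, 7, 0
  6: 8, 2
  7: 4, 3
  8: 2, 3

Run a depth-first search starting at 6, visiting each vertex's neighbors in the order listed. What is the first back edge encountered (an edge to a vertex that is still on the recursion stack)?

7→3

DFS from 6 (visiting each vertex's neighbors in the order listed); mark gray on enter, black on exit:
6 gray
  8 gray
    2 gray
    2 black
    3 gray
      1 gray
        7 gray
          4 gray
            4→2: 2 black — skip
          4 black
          7→3: 3 is gray → back edge
First back edge: 7 → 3.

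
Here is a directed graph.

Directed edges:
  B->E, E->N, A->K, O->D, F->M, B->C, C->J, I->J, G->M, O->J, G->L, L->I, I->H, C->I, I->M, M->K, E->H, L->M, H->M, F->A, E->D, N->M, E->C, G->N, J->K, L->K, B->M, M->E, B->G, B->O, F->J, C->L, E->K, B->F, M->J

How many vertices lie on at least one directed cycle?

A vertex is on a directed cycle iff it belongs to a strongly connected component of size ≥ 2 (or has a self-loop).
The vertices on cycles are {C, E, H, I, L, M, N} — 7 in total.

7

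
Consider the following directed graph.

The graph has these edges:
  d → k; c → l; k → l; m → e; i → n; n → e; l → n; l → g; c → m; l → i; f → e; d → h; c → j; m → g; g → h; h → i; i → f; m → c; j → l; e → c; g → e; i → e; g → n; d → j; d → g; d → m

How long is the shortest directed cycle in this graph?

For each vertex v, BFS finds the shortest path from v back to v.
The shortest such closed walk is m → c → m, length 2.

2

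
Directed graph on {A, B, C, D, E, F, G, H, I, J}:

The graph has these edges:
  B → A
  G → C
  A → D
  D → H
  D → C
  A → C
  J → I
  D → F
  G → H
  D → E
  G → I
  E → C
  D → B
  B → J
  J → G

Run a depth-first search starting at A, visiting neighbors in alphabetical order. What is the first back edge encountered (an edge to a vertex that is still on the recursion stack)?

DFS from A (visiting neighbors in alphabetical order); mark gray on enter, black on exit:
A gray
  C gray
  C black
  D gray
    B gray
      B→A: A is gray → back edge
First back edge: B → A.

B->A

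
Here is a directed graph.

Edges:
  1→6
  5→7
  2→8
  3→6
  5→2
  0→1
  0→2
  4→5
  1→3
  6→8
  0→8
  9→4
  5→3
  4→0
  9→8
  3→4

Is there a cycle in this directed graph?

Yes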